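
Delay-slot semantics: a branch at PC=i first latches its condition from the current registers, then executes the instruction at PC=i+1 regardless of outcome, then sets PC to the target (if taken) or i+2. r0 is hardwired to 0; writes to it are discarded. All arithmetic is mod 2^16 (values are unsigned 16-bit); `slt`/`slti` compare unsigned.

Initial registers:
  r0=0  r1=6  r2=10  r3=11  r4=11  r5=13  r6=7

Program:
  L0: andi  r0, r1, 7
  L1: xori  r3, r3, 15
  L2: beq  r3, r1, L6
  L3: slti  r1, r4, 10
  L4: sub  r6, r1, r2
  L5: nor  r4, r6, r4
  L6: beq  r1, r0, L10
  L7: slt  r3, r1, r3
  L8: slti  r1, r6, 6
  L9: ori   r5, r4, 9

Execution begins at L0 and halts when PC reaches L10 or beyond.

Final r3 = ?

1

  step pc=0: andi  r0, r1, 7  regs=(0,6,10,11,11,13,7)
  step pc=1: xori  r3, r3, 15  regs=(0,6,10,4,11,13,7)
  step pc=2: beq  r3, r1, L6  cond=F  regs=(0,6,10,4,11,13,7)
  step pc=3: slti  r1, r4, 10  regs=(0,0,10,4,11,13,7)
  step pc=4: sub  r6, r1, r2  regs=(0,0,10,4,11,13,65526)
  step pc=5: nor  r4, r6, r4  regs=(0,0,10,4,0,13,65526)
  step pc=6: beq  r1, r0, L10  cond=T  regs=(0,0,10,4,0,13,65526)
  step pc=7: slt  r3, r1, r3  regs=(0,0,10,1,0,13,65526)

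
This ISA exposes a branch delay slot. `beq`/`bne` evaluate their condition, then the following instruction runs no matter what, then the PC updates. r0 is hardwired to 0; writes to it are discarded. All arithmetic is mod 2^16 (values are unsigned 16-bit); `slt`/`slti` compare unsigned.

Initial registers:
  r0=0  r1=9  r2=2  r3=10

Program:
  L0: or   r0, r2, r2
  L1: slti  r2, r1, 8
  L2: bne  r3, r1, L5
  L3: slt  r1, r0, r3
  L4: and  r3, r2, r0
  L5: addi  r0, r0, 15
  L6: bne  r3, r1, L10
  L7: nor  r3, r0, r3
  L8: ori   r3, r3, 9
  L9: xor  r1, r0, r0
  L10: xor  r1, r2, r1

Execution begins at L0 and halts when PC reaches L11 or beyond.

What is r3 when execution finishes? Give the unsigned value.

  step pc=0: or   r0, r2, r2  regs=(0,9,2,10)
  step pc=1: slti  r2, r1, 8  regs=(0,9,0,10)
  step pc=2: bne  r3, r1, L5  cond=T  regs=(0,9,0,10)
  step pc=3: slt  r1, r0, r3  regs=(0,1,0,10)
  step pc=5: addi  r0, r0, 15  regs=(0,1,0,10)
  step pc=6: bne  r3, r1, L10  cond=T  regs=(0,1,0,10)
  step pc=7: nor  r3, r0, r3  regs=(0,1,0,65525)
  step pc=10: xor  r1, r2, r1  regs=(0,1,0,65525)

65525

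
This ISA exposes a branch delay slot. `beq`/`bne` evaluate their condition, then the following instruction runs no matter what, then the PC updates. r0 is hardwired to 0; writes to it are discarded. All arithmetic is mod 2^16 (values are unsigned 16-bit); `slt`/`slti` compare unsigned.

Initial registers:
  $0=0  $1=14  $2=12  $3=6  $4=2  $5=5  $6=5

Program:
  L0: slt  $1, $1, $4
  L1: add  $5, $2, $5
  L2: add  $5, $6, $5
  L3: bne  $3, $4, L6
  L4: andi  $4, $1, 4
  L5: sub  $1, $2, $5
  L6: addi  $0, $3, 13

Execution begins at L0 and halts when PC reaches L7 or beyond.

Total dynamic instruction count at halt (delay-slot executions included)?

6

#0 slt  $1, $1, $4 ; 0/0/12/6/2/5/5
#1 add  $5, $2, $5 ; 0/0/12/6/2/17/5
#2 add  $5, $6, $5 ; 0/0/12/6/2/22/5
#3 bne  $3, $4, L6 ; 0/0/12/6/2/22/5 ; →target
#4 andi  $4, $1, 4 ; 0/0/12/6/0/22/5
#6 addi  $0, $3, 13 ; 0/0/12/6/0/22/5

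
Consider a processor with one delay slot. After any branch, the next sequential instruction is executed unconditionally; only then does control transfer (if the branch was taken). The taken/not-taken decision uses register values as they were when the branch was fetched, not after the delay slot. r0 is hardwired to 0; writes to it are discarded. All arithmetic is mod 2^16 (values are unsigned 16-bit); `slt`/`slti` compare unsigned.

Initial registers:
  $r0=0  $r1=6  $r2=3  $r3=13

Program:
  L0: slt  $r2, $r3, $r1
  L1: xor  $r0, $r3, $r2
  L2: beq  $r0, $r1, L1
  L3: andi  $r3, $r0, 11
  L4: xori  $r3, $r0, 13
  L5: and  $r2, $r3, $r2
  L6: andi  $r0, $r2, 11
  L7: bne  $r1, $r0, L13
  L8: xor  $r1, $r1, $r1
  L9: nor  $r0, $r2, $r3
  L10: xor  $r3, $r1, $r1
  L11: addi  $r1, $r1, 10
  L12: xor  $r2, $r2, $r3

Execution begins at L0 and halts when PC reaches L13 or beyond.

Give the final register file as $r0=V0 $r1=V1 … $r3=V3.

$r0=0 $r1=0 $r2=0 $r3=13

PC=0  slt  $r2, $r3, $r1     | $r0=0 $r1=6 $r2=0 $r3=13
PC=1  xor  $r0, $r3, $r2     | $r0=0 $r1=6 $r2=0 $r3=13
PC=2  beq  $r0, $r1, L1      | $r0=0 $r1=6 $r2=0 $r3=13  [not taken]
PC=3  andi  $r3, $r0, 11     | $r0=0 $r1=6 $r2=0 $r3=0
PC=4  xori  $r3, $r0, 13     | $r0=0 $r1=6 $r2=0 $r3=13
PC=5  and  $r2, $r3, $r2     | $r0=0 $r1=6 $r2=0 $r3=13
PC=6  andi  $r0, $r2, 11     | $r0=0 $r1=6 $r2=0 $r3=13
PC=7  bne  $r1, $r0, L13     | $r0=0 $r1=6 $r2=0 $r3=13  [TAKEN]
PC=8  xor  $r1, $r1, $r1     | $r0=0 $r1=0 $r2=0 $r3=13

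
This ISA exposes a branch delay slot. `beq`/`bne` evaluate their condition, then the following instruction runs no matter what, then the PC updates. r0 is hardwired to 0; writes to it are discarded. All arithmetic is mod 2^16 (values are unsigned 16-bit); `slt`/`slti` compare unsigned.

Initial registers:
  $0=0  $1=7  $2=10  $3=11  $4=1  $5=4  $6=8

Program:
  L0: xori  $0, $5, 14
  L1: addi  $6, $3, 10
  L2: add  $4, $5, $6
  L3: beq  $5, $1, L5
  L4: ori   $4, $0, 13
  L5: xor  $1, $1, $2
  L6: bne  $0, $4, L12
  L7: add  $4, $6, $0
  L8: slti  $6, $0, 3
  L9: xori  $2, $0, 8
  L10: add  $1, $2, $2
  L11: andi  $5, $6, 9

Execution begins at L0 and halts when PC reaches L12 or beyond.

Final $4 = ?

  step pc=0: xori  $0, $5, 14  regs=(0,7,10,11,1,4,8)
  step pc=1: addi  $6, $3, 10  regs=(0,7,10,11,1,4,21)
  step pc=2: add  $4, $5, $6  regs=(0,7,10,11,25,4,21)
  step pc=3: beq  $5, $1, L5  cond=F  regs=(0,7,10,11,25,4,21)
  step pc=4: ori   $4, $0, 13  regs=(0,7,10,11,13,4,21)
  step pc=5: xor  $1, $1, $2  regs=(0,13,10,11,13,4,21)
  step pc=6: bne  $0, $4, L12  cond=T  regs=(0,13,10,11,13,4,21)
  step pc=7: add  $4, $6, $0  regs=(0,13,10,11,21,4,21)

21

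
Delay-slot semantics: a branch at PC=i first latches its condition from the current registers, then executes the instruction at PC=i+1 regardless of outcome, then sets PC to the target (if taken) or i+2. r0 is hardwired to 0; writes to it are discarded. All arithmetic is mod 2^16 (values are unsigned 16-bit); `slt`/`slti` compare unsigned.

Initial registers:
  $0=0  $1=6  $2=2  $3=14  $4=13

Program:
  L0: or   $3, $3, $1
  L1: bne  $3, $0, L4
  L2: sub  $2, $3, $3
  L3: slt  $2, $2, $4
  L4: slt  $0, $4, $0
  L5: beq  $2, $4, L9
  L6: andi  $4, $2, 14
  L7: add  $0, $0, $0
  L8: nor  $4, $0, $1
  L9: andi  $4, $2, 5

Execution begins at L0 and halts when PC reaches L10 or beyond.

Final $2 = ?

0

  step pc=0: or   $3, $3, $1  regs=(0,6,2,14,13)
  step pc=1: bne  $3, $0, L4  cond=T  regs=(0,6,2,14,13)
  step pc=2: sub  $2, $3, $3  regs=(0,6,0,14,13)
  step pc=4: slt  $0, $4, $0  regs=(0,6,0,14,13)
  step pc=5: beq  $2, $4, L9  cond=F  regs=(0,6,0,14,13)
  step pc=6: andi  $4, $2, 14  regs=(0,6,0,14,0)
  step pc=7: add  $0, $0, $0  regs=(0,6,0,14,0)
  step pc=8: nor  $4, $0, $1  regs=(0,6,0,14,65529)
  step pc=9: andi  $4, $2, 5  regs=(0,6,0,14,0)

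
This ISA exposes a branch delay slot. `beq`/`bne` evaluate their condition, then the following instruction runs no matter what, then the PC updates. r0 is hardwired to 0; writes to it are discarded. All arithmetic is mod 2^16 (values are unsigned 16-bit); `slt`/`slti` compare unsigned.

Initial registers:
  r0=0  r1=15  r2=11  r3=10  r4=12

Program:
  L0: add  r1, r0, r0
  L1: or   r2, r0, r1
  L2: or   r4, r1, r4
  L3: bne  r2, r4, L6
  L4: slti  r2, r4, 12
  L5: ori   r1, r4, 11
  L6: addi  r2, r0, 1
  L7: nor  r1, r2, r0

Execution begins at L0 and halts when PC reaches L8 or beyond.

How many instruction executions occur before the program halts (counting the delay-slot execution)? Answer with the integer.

#0 add  r1, r0, r0 ; 0/0/11/10/12
#1 or   r2, r0, r1 ; 0/0/0/10/12
#2 or   r4, r1, r4 ; 0/0/0/10/12
#3 bne  r2, r4, L6 ; 0/0/0/10/12 ; →target
#4 slti  r2, r4, 12 ; 0/0/0/10/12
#6 addi  r2, r0, 1 ; 0/0/1/10/12
#7 nor  r1, r2, r0 ; 0/65534/1/10/12

7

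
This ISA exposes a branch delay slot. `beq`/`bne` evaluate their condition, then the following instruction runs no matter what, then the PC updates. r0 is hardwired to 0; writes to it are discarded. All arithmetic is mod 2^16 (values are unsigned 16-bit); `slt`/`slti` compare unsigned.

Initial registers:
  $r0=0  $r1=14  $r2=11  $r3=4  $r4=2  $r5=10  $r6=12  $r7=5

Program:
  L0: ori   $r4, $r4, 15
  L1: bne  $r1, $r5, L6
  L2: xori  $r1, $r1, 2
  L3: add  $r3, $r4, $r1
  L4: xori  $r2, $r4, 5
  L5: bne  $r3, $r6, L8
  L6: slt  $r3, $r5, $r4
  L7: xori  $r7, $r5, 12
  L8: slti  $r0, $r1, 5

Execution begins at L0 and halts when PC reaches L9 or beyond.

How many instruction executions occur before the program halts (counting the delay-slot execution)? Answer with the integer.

6

  step pc=0: ori   $r4, $r4, 15  regs=(0,14,11,4,15,10,12,5)
  step pc=1: bne  $r1, $r5, L6  cond=T  regs=(0,14,11,4,15,10,12,5)
  step pc=2: xori  $r1, $r1, 2  regs=(0,12,11,4,15,10,12,5)
  step pc=6: slt  $r3, $r5, $r4  regs=(0,12,11,1,15,10,12,5)
  step pc=7: xori  $r7, $r5, 12  regs=(0,12,11,1,15,10,12,6)
  step pc=8: slti  $r0, $r1, 5  regs=(0,12,11,1,15,10,12,6)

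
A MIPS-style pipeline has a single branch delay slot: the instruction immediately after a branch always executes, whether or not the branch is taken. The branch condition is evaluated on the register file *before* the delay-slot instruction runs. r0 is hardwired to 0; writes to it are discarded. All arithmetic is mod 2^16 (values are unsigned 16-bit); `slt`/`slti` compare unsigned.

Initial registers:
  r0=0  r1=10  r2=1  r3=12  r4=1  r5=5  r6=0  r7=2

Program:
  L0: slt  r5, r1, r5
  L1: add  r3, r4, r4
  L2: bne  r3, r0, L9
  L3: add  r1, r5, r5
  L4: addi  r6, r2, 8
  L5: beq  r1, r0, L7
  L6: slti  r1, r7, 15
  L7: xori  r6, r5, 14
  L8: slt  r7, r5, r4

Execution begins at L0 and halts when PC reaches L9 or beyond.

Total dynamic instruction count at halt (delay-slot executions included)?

4

PC=0  slt  r5, r1, r5        | r0=0 r1=10 r2=1 r3=12 r4=1 r5=0 r6=0 r7=2
PC=1  add  r3, r4, r4        | r0=0 r1=10 r2=1 r3=2 r4=1 r5=0 r6=0 r7=2
PC=2  bne  r3, r0, L9        | r0=0 r1=10 r2=1 r3=2 r4=1 r5=0 r6=0 r7=2  [TAKEN]
PC=3  add  r1, r5, r5        | r0=0 r1=0 r2=1 r3=2 r4=1 r5=0 r6=0 r7=2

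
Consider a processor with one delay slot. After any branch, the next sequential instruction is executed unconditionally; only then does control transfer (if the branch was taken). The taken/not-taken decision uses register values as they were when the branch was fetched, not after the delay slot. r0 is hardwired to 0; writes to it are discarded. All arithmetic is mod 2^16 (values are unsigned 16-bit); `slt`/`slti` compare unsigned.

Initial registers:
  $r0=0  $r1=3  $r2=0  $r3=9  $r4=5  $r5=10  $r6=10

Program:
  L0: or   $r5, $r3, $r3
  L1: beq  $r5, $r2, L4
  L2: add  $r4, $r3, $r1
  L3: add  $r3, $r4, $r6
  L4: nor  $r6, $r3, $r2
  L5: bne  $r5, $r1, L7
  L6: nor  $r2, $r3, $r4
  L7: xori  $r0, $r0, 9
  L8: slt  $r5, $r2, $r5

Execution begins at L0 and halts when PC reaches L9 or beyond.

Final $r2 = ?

65505

  step pc=0: or   $r5, $r3, $r3  regs=(0,3,0,9,5,9,10)
  step pc=1: beq  $r5, $r2, L4  cond=F  regs=(0,3,0,9,5,9,10)
  step pc=2: add  $r4, $r3, $r1  regs=(0,3,0,9,12,9,10)
  step pc=3: add  $r3, $r4, $r6  regs=(0,3,0,22,12,9,10)
  step pc=4: nor  $r6, $r3, $r2  regs=(0,3,0,22,12,9,65513)
  step pc=5: bne  $r5, $r1, L7  cond=T  regs=(0,3,0,22,12,9,65513)
  step pc=6: nor  $r2, $r3, $r4  regs=(0,3,65505,22,12,9,65513)
  step pc=7: xori  $r0, $r0, 9  regs=(0,3,65505,22,12,9,65513)
  step pc=8: slt  $r5, $r2, $r5  regs=(0,3,65505,22,12,0,65513)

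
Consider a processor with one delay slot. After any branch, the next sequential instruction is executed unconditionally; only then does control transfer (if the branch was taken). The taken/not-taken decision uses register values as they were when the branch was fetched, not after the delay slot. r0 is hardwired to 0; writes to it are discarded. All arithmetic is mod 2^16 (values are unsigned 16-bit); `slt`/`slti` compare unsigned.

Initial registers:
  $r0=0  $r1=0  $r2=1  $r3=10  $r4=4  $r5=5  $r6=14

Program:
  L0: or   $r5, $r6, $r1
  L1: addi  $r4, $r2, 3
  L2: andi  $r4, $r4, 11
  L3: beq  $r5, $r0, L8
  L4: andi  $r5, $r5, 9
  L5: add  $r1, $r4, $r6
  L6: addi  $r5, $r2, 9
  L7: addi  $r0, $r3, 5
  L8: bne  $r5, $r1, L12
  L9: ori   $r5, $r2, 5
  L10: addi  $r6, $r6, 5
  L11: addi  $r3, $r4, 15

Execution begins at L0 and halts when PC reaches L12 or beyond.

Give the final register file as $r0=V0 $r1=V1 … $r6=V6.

  step pc=0: or   $r5, $r6, $r1  regs=(0,0,1,10,4,14,14)
  step pc=1: addi  $r4, $r2, 3  regs=(0,0,1,10,4,14,14)
  step pc=2: andi  $r4, $r4, 11  regs=(0,0,1,10,0,14,14)
  step pc=3: beq  $r5, $r0, L8  cond=F  regs=(0,0,1,10,0,14,14)
  step pc=4: andi  $r5, $r5, 9  regs=(0,0,1,10,0,8,14)
  step pc=5: add  $r1, $r4, $r6  regs=(0,14,1,10,0,8,14)
  step pc=6: addi  $r5, $r2, 9  regs=(0,14,1,10,0,10,14)
  step pc=7: addi  $r0, $r3, 5  regs=(0,14,1,10,0,10,14)
  step pc=8: bne  $r5, $r1, L12  cond=T  regs=(0,14,1,10,0,10,14)
  step pc=9: ori   $r5, $r2, 5  regs=(0,14,1,10,0,5,14)

$r0=0 $r1=14 $r2=1 $r3=10 $r4=0 $r5=5 $r6=14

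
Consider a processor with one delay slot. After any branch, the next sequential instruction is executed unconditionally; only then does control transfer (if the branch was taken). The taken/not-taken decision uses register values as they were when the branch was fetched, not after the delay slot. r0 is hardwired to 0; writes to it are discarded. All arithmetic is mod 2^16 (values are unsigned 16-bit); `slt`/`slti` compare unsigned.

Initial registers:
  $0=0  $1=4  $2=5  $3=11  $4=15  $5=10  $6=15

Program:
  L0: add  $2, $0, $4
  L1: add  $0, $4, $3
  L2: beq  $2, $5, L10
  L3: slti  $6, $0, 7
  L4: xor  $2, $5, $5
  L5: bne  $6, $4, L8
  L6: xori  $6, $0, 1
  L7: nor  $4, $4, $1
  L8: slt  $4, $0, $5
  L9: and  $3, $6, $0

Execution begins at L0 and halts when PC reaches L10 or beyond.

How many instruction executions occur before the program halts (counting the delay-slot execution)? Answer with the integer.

9

#0 add  $2, $0, $4 ; 0/4/15/11/15/10/15
#1 add  $0, $4, $3 ; 0/4/15/11/15/10/15
#2 beq  $2, $5, L10 ; 0/4/15/11/15/10/15 ; →fallthru
#3 slti  $6, $0, 7 ; 0/4/15/11/15/10/1
#4 xor  $2, $5, $5 ; 0/4/0/11/15/10/1
#5 bne  $6, $4, L8 ; 0/4/0/11/15/10/1 ; →target
#6 xori  $6, $0, 1 ; 0/4/0/11/15/10/1
#8 slt  $4, $0, $5 ; 0/4/0/11/1/10/1
#9 and  $3, $6, $0 ; 0/4/0/0/1/10/1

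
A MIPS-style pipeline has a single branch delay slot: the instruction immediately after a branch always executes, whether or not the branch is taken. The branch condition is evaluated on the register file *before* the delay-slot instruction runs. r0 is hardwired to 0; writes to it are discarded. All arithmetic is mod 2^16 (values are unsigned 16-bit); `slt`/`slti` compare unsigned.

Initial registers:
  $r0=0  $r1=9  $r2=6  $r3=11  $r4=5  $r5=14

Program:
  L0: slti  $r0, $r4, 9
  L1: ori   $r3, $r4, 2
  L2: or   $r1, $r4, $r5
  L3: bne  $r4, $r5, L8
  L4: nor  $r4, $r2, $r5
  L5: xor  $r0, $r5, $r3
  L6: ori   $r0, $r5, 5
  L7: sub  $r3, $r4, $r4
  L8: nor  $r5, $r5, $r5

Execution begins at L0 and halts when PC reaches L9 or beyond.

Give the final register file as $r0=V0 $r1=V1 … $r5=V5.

$r0=0 $r1=15 $r2=6 $r3=7 $r4=65521 $r5=65521

PC=0  slti  $r0, $r4, 9      | $r0=0 $r1=9 $r2=6 $r3=11 $r4=5 $r5=14
PC=1  ori   $r3, $r4, 2      | $r0=0 $r1=9 $r2=6 $r3=7 $r4=5 $r5=14
PC=2  or   $r1, $r4, $r5     | $r0=0 $r1=15 $r2=6 $r3=7 $r4=5 $r5=14
PC=3  bne  $r4, $r5, L8      | $r0=0 $r1=15 $r2=6 $r3=7 $r4=5 $r5=14  [TAKEN]
PC=4  nor  $r4, $r2, $r5     | $r0=0 $r1=15 $r2=6 $r3=7 $r4=65521 $r5=14
PC=8  nor  $r5, $r5, $r5     | $r0=0 $r1=15 $r2=6 $r3=7 $r4=65521 $r5=65521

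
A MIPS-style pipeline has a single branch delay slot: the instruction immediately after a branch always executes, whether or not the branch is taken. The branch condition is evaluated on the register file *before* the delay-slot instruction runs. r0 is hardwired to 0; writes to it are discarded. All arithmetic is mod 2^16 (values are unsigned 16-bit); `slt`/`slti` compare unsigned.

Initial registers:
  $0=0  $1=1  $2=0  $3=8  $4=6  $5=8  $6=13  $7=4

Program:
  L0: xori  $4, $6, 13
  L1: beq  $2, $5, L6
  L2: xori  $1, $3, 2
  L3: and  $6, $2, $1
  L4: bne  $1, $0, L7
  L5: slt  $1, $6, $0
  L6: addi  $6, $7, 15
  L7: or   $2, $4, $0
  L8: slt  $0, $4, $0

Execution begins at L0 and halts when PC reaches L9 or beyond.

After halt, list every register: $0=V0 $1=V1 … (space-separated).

  step pc=0: xori  $4, $6, 13  regs=(0,1,0,8,0,8,13,4)
  step pc=1: beq  $2, $5, L6  cond=F  regs=(0,1,0,8,0,8,13,4)
  step pc=2: xori  $1, $3, 2  regs=(0,10,0,8,0,8,13,4)
  step pc=3: and  $6, $2, $1  regs=(0,10,0,8,0,8,0,4)
  step pc=4: bne  $1, $0, L7  cond=T  regs=(0,10,0,8,0,8,0,4)
  step pc=5: slt  $1, $6, $0  regs=(0,0,0,8,0,8,0,4)
  step pc=7: or   $2, $4, $0  regs=(0,0,0,8,0,8,0,4)
  step pc=8: slt  $0, $4, $0  regs=(0,0,0,8,0,8,0,4)

$0=0 $1=0 $2=0 $3=8 $4=0 $5=8 $6=0 $7=4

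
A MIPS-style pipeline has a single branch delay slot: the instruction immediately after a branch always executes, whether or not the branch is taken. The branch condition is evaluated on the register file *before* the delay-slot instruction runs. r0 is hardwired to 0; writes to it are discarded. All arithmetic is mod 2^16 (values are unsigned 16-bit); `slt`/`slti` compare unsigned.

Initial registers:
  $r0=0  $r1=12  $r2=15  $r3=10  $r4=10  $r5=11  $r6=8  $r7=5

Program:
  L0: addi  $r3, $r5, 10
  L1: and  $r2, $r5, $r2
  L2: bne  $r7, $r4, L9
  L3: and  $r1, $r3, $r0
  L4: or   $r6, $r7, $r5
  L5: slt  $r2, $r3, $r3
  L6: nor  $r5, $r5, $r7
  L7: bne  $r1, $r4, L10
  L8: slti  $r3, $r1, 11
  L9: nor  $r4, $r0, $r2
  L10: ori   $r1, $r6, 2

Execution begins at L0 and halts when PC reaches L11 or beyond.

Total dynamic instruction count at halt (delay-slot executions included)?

6

[0] addi  $r3, $r5, 10  →  {$r0:0, $r1:12, $r2:15, $r3:21, $r4:10, $r5:11, $r6:8, $r7:5}
[1] and  $r2, $r5, $r2  →  {$r0:0, $r1:12, $r2:11, $r3:21, $r4:10, $r5:11, $r6:8, $r7:5}
[2] bne  $r7, $r4, L9  →  {$r0:0, $r1:12, $r2:11, $r3:21, $r4:10, $r5:11, $r6:8, $r7:5}  ⟨branch taken⟩
[3] and  $r1, $r3, $r0  →  {$r0:0, $r1:0, $r2:11, $r3:21, $r4:10, $r5:11, $r6:8, $r7:5}
[9] nor  $r4, $r0, $r2  →  {$r0:0, $r1:0, $r2:11, $r3:21, $r4:65524, $r5:11, $r6:8, $r7:5}
[10] ori   $r1, $r6, 2  →  {$r0:0, $r1:10, $r2:11, $r3:21, $r4:65524, $r5:11, $r6:8, $r7:5}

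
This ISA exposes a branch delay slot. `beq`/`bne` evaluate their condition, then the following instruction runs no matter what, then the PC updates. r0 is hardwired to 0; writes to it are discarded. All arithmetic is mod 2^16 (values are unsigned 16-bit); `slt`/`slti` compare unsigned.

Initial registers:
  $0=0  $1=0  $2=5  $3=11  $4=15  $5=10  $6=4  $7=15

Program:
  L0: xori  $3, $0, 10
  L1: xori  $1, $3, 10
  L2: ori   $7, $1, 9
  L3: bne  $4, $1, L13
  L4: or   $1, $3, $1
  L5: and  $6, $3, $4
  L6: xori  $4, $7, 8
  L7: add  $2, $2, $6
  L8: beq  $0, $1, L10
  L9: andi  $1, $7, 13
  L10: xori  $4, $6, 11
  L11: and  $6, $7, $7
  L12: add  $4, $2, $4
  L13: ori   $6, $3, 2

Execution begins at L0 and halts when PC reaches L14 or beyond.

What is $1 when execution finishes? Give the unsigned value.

[0] xori  $3, $0, 10  →  {$0:0, $1:0, $2:5, $3:10, $4:15, $5:10, $6:4, $7:15}
[1] xori  $1, $3, 10  →  {$0:0, $1:0, $2:5, $3:10, $4:15, $5:10, $6:4, $7:15}
[2] ori   $7, $1, 9  →  {$0:0, $1:0, $2:5, $3:10, $4:15, $5:10, $6:4, $7:9}
[3] bne  $4, $1, L13  →  {$0:0, $1:0, $2:5, $3:10, $4:15, $5:10, $6:4, $7:9}  ⟨branch taken⟩
[4] or   $1, $3, $1  →  {$0:0, $1:10, $2:5, $3:10, $4:15, $5:10, $6:4, $7:9}
[13] ori   $6, $3, 2  →  {$0:0, $1:10, $2:5, $3:10, $4:15, $5:10, $6:10, $7:9}

10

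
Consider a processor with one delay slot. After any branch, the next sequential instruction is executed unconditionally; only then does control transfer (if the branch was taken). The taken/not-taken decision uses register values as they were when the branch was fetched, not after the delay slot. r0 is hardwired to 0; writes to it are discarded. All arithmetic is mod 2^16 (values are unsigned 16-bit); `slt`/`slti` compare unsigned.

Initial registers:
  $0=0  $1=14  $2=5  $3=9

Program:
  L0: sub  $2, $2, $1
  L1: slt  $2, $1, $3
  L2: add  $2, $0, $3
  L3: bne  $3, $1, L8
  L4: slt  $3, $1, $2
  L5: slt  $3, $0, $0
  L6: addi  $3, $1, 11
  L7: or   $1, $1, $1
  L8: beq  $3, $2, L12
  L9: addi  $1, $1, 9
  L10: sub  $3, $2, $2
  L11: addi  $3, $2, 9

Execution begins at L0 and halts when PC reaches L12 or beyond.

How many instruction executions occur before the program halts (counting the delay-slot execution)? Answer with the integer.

  step pc=0: sub  $2, $2, $1  regs=(0,14,65527,9)
  step pc=1: slt  $2, $1, $3  regs=(0,14,0,9)
  step pc=2: add  $2, $0, $3  regs=(0,14,9,9)
  step pc=3: bne  $3, $1, L8  cond=T  regs=(0,14,9,9)
  step pc=4: slt  $3, $1, $2  regs=(0,14,9,0)
  step pc=8: beq  $3, $2, L12  cond=F  regs=(0,14,9,0)
  step pc=9: addi  $1, $1, 9  regs=(0,23,9,0)
  step pc=10: sub  $3, $2, $2  regs=(0,23,9,0)
  step pc=11: addi  $3, $2, 9  regs=(0,23,9,18)

9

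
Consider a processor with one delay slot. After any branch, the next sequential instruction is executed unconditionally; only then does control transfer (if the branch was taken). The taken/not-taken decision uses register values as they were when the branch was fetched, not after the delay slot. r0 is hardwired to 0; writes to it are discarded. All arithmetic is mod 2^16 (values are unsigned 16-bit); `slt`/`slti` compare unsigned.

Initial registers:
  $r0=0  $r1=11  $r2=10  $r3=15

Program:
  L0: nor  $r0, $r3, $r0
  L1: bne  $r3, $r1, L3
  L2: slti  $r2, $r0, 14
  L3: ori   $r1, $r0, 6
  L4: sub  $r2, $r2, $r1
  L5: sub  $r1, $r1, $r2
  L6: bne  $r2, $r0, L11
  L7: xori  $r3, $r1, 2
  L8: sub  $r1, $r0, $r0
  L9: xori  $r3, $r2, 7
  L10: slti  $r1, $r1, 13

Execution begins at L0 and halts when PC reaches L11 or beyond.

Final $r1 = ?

11

PC=0  nor  $r0, $r3, $r0     | $r0=0 $r1=11 $r2=10 $r3=15
PC=1  bne  $r3, $r1, L3      | $r0=0 $r1=11 $r2=10 $r3=15  [TAKEN]
PC=2  slti  $r2, $r0, 14     | $r0=0 $r1=11 $r2=1 $r3=15
PC=3  ori   $r1, $r0, 6      | $r0=0 $r1=6 $r2=1 $r3=15
PC=4  sub  $r2, $r2, $r1     | $r0=0 $r1=6 $r2=65531 $r3=15
PC=5  sub  $r1, $r1, $r2     | $r0=0 $r1=11 $r2=65531 $r3=15
PC=6  bne  $r2, $r0, L11     | $r0=0 $r1=11 $r2=65531 $r3=15  [TAKEN]
PC=7  xori  $r3, $r1, 2      | $r0=0 $r1=11 $r2=65531 $r3=9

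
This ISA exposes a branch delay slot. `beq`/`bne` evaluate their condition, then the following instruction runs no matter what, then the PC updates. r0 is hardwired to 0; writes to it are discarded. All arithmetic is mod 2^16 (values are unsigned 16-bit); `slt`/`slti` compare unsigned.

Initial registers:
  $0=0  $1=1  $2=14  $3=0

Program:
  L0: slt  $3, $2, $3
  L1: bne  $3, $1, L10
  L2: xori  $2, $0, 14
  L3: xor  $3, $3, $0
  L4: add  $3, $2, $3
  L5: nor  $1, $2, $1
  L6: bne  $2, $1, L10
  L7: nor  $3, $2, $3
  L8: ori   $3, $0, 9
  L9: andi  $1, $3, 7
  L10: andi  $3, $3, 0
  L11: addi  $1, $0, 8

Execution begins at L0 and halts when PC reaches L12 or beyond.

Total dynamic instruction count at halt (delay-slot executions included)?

5

PC=0  slt  $3, $2, $3        | $0=0 $1=1 $2=14 $3=0
PC=1  bne  $3, $1, L10       | $0=0 $1=1 $2=14 $3=0  [TAKEN]
PC=2  xori  $2, $0, 14       | $0=0 $1=1 $2=14 $3=0
PC=10 andi  $3, $3, 0        | $0=0 $1=1 $2=14 $3=0
PC=11 addi  $1, $0, 8        | $0=0 $1=8 $2=14 $3=0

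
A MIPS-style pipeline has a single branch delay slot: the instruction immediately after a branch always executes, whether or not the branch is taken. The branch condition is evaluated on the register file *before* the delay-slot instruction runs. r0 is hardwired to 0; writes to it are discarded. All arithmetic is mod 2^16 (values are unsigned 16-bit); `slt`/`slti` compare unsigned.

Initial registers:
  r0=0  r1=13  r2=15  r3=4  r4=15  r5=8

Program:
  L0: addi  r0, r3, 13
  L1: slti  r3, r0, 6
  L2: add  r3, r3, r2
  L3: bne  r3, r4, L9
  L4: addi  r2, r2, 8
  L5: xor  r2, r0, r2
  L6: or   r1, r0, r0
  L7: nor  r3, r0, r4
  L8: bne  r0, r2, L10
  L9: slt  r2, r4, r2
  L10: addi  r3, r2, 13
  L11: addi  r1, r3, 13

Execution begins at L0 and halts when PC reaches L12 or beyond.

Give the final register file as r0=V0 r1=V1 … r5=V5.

r0=0 r1=27 r2=1 r3=14 r4=15 r5=8

[0] addi  r0, r3, 13  →  {r0:0, r1:13, r2:15, r3:4, r4:15, r5:8}
[1] slti  r3, r0, 6  →  {r0:0, r1:13, r2:15, r3:1, r4:15, r5:8}
[2] add  r3, r3, r2  →  {r0:0, r1:13, r2:15, r3:16, r4:15, r5:8}
[3] bne  r3, r4, L9  →  {r0:0, r1:13, r2:15, r3:16, r4:15, r5:8}  ⟨branch taken⟩
[4] addi  r2, r2, 8  →  {r0:0, r1:13, r2:23, r3:16, r4:15, r5:8}
[9] slt  r2, r4, r2  →  {r0:0, r1:13, r2:1, r3:16, r4:15, r5:8}
[10] addi  r3, r2, 13  →  {r0:0, r1:13, r2:1, r3:14, r4:15, r5:8}
[11] addi  r1, r3, 13  →  {r0:0, r1:27, r2:1, r3:14, r4:15, r5:8}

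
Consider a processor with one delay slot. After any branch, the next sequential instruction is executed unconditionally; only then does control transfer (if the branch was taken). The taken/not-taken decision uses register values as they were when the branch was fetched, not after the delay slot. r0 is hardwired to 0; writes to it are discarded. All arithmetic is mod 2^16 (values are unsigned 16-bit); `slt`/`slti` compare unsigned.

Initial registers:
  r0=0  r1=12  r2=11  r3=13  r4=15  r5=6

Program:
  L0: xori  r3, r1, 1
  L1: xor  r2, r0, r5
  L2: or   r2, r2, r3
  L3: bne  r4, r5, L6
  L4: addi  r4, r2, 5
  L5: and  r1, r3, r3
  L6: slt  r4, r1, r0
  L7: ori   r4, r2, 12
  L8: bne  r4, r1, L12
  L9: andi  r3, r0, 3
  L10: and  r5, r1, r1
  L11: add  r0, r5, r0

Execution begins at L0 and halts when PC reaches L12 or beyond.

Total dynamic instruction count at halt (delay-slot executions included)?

[0] xori  r3, r1, 1  →  {r0:0, r1:12, r2:11, r3:13, r4:15, r5:6}
[1] xor  r2, r0, r5  →  {r0:0, r1:12, r2:6, r3:13, r4:15, r5:6}
[2] or   r2, r2, r3  →  {r0:0, r1:12, r2:15, r3:13, r4:15, r5:6}
[3] bne  r4, r5, L6  →  {r0:0, r1:12, r2:15, r3:13, r4:15, r5:6}  ⟨branch taken⟩
[4] addi  r4, r2, 5  →  {r0:0, r1:12, r2:15, r3:13, r4:20, r5:6}
[6] slt  r4, r1, r0  →  {r0:0, r1:12, r2:15, r3:13, r4:0, r5:6}
[7] ori   r4, r2, 12  →  {r0:0, r1:12, r2:15, r3:13, r4:15, r5:6}
[8] bne  r4, r1, L12  →  {r0:0, r1:12, r2:15, r3:13, r4:15, r5:6}  ⟨branch taken⟩
[9] andi  r3, r0, 3  →  {r0:0, r1:12, r2:15, r3:0, r4:15, r5:6}

9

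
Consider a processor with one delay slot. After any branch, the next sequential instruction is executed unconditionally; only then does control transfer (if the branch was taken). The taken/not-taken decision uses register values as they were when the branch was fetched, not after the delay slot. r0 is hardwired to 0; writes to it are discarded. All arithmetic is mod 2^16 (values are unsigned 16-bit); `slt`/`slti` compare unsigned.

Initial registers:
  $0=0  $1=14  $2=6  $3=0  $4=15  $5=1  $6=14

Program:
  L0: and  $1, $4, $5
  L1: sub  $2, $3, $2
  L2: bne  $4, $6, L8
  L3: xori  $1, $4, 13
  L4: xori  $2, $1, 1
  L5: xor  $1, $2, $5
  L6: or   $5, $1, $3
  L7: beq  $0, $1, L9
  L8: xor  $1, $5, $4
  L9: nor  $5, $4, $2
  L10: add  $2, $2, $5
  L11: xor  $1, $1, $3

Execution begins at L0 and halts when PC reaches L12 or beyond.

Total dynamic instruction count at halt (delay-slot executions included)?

8

[0] and  $1, $4, $5  →  {$0:0, $1:1, $2:6, $3:0, $4:15, $5:1, $6:14}
[1] sub  $2, $3, $2  →  {$0:0, $1:1, $2:65530, $3:0, $4:15, $5:1, $6:14}
[2] bne  $4, $6, L8  →  {$0:0, $1:1, $2:65530, $3:0, $4:15, $5:1, $6:14}  ⟨branch taken⟩
[3] xori  $1, $4, 13  →  {$0:0, $1:2, $2:65530, $3:0, $4:15, $5:1, $6:14}
[8] xor  $1, $5, $4  →  {$0:0, $1:14, $2:65530, $3:0, $4:15, $5:1, $6:14}
[9] nor  $5, $4, $2  →  {$0:0, $1:14, $2:65530, $3:0, $4:15, $5:0, $6:14}
[10] add  $2, $2, $5  →  {$0:0, $1:14, $2:65530, $3:0, $4:15, $5:0, $6:14}
[11] xor  $1, $1, $3  →  {$0:0, $1:14, $2:65530, $3:0, $4:15, $5:0, $6:14}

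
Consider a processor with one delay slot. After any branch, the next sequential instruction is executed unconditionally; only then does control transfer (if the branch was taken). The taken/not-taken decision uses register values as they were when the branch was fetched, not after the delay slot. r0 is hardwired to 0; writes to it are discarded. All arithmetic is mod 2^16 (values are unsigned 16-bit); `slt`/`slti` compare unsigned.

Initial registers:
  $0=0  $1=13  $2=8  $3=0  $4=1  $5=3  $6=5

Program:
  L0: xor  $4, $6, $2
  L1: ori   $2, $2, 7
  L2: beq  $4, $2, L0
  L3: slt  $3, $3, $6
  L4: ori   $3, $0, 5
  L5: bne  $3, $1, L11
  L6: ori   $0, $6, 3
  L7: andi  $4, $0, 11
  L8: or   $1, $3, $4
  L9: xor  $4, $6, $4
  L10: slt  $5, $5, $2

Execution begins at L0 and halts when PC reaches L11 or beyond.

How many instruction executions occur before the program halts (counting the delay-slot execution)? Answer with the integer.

  step pc=0: xor  $4, $6, $2  regs=(0,13,8,0,13,3,5)
  step pc=1: ori   $2, $2, 7  regs=(0,13,15,0,13,3,5)
  step pc=2: beq  $4, $2, L0  cond=F  regs=(0,13,15,0,13,3,5)
  step pc=3: slt  $3, $3, $6  regs=(0,13,15,1,13,3,5)
  step pc=4: ori   $3, $0, 5  regs=(0,13,15,5,13,3,5)
  step pc=5: bne  $3, $1, L11  cond=T  regs=(0,13,15,5,13,3,5)
  step pc=6: ori   $0, $6, 3  regs=(0,13,15,5,13,3,5)

7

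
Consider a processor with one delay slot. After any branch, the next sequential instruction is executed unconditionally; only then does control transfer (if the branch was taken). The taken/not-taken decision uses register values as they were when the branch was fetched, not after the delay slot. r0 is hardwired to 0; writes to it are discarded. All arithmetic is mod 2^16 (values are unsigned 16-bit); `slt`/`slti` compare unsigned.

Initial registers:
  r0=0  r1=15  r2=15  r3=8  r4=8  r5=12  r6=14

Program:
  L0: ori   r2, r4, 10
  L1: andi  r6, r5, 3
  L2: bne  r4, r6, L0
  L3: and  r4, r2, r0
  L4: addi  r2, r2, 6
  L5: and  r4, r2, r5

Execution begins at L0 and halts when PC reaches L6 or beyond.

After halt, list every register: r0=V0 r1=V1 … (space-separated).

r0=0 r1=15 r2=16 r3=8 r4=0 r5=12 r6=0

[0] ori   r2, r4, 10  →  {r0:0, r1:15, r2:10, r3:8, r4:8, r5:12, r6:14}
[1] andi  r6, r5, 3  →  {r0:0, r1:15, r2:10, r3:8, r4:8, r5:12, r6:0}
[2] bne  r4, r6, L0  →  {r0:0, r1:15, r2:10, r3:8, r4:8, r5:12, r6:0}  ⟨branch taken⟩
[3] and  r4, r2, r0  →  {r0:0, r1:15, r2:10, r3:8, r4:0, r5:12, r6:0}
[0] ori   r2, r4, 10  →  {r0:0, r1:15, r2:10, r3:8, r4:0, r5:12, r6:0}
[1] andi  r6, r5, 3  →  {r0:0, r1:15, r2:10, r3:8, r4:0, r5:12, r6:0}
[2] bne  r4, r6, L0  →  {r0:0, r1:15, r2:10, r3:8, r4:0, r5:12, r6:0}  ⟨branch fallthrough⟩
[3] and  r4, r2, r0  →  {r0:0, r1:15, r2:10, r3:8, r4:0, r5:12, r6:0}
[4] addi  r2, r2, 6  →  {r0:0, r1:15, r2:16, r3:8, r4:0, r5:12, r6:0}
[5] and  r4, r2, r5  →  {r0:0, r1:15, r2:16, r3:8, r4:0, r5:12, r6:0}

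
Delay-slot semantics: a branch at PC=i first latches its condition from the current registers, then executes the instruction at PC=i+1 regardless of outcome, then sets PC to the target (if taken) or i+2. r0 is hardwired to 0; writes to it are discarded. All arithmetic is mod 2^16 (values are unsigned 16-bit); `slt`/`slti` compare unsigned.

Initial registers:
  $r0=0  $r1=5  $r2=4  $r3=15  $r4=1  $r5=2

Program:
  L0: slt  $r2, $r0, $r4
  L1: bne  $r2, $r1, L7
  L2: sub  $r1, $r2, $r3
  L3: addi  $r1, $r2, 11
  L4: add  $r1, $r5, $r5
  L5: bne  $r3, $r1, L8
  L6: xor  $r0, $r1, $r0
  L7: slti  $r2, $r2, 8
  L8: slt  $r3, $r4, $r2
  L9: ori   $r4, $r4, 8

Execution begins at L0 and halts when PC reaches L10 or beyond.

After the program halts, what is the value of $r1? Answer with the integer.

#0 slt  $r2, $r0, $r4 ; 0/5/1/15/1/2
#1 bne  $r2, $r1, L7 ; 0/5/1/15/1/2 ; →target
#2 sub  $r1, $r2, $r3 ; 0/65522/1/15/1/2
#7 slti  $r2, $r2, 8 ; 0/65522/1/15/1/2
#8 slt  $r3, $r4, $r2 ; 0/65522/1/0/1/2
#9 ori   $r4, $r4, 8 ; 0/65522/1/0/9/2

65522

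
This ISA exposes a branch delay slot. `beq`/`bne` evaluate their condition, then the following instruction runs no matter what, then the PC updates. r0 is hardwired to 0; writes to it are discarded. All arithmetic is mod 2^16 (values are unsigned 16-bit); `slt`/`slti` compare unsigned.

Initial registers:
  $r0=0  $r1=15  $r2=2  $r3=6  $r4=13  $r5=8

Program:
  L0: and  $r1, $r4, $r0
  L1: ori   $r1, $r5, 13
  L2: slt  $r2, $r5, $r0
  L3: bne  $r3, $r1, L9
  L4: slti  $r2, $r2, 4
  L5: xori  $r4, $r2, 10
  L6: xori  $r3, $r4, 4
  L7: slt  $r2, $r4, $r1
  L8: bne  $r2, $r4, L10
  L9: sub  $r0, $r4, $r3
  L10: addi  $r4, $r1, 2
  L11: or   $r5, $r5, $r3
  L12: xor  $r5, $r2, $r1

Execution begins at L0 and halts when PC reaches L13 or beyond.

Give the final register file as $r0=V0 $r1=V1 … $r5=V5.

$r0=0 $r1=13 $r2=1 $r3=6 $r4=15 $r5=12

  step pc=0: and  $r1, $r4, $r0  regs=(0,0,2,6,13,8)
  step pc=1: ori   $r1, $r5, 13  regs=(0,13,2,6,13,8)
  step pc=2: slt  $r2, $r5, $r0  regs=(0,13,0,6,13,8)
  step pc=3: bne  $r3, $r1, L9  cond=T  regs=(0,13,0,6,13,8)
  step pc=4: slti  $r2, $r2, 4  regs=(0,13,1,6,13,8)
  step pc=9: sub  $r0, $r4, $r3  regs=(0,13,1,6,13,8)
  step pc=10: addi  $r4, $r1, 2  regs=(0,13,1,6,15,8)
  step pc=11: or   $r5, $r5, $r3  regs=(0,13,1,6,15,14)
  step pc=12: xor  $r5, $r2, $r1  regs=(0,13,1,6,15,12)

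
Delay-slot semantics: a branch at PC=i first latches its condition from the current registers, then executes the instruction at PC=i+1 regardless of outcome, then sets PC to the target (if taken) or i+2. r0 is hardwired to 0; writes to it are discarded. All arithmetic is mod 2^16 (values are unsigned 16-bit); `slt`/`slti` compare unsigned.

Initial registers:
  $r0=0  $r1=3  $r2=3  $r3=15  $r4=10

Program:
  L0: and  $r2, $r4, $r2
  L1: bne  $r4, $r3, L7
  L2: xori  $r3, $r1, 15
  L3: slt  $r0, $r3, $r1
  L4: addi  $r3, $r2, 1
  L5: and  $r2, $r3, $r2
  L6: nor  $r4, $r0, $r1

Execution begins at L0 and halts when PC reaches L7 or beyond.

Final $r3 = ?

12

PC=0  and  $r2, $r4, $r2     | $r0=0 $r1=3 $r2=2 $r3=15 $r4=10
PC=1  bne  $r4, $r3, L7      | $r0=0 $r1=3 $r2=2 $r3=15 $r4=10  [TAKEN]
PC=2  xori  $r3, $r1, 15     | $r0=0 $r1=3 $r2=2 $r3=12 $r4=10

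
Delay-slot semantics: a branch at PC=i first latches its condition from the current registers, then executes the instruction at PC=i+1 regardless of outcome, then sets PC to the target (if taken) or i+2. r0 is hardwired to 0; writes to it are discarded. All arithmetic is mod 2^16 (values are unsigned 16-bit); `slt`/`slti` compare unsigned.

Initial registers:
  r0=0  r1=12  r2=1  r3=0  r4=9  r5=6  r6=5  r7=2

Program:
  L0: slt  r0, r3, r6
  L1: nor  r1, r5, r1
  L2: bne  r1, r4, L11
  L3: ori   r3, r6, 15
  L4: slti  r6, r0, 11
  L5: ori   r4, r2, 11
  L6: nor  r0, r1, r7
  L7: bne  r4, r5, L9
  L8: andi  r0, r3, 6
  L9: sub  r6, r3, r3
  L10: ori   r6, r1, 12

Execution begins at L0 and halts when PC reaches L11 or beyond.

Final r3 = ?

  step pc=0: slt  r0, r3, r6  regs=(0,12,1,0,9,6,5,2)
  step pc=1: nor  r1, r5, r1  regs=(0,65521,1,0,9,6,5,2)
  step pc=2: bne  r1, r4, L11  cond=T  regs=(0,65521,1,0,9,6,5,2)
  step pc=3: ori   r3, r6, 15  regs=(0,65521,1,15,9,6,5,2)

15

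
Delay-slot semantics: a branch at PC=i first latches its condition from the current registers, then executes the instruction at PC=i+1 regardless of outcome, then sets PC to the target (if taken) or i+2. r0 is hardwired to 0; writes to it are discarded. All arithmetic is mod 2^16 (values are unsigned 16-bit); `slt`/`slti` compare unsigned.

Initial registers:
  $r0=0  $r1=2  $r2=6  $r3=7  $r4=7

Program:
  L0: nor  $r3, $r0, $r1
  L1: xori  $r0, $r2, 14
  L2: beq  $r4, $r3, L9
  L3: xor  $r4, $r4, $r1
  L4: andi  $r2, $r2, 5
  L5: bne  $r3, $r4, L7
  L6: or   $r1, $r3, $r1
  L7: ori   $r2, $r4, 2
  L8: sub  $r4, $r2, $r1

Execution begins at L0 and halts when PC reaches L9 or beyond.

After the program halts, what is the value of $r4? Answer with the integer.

8

  step pc=0: nor  $r3, $r0, $r1  regs=(0,2,6,65533,7)
  step pc=1: xori  $r0, $r2, 14  regs=(0,2,6,65533,7)
  step pc=2: beq  $r4, $r3, L9  cond=F  regs=(0,2,6,65533,7)
  step pc=3: xor  $r4, $r4, $r1  regs=(0,2,6,65533,5)
  step pc=4: andi  $r2, $r2, 5  regs=(0,2,4,65533,5)
  step pc=5: bne  $r3, $r4, L7  cond=T  regs=(0,2,4,65533,5)
  step pc=6: or   $r1, $r3, $r1  regs=(0,65535,4,65533,5)
  step pc=7: ori   $r2, $r4, 2  regs=(0,65535,7,65533,5)
  step pc=8: sub  $r4, $r2, $r1  regs=(0,65535,7,65533,8)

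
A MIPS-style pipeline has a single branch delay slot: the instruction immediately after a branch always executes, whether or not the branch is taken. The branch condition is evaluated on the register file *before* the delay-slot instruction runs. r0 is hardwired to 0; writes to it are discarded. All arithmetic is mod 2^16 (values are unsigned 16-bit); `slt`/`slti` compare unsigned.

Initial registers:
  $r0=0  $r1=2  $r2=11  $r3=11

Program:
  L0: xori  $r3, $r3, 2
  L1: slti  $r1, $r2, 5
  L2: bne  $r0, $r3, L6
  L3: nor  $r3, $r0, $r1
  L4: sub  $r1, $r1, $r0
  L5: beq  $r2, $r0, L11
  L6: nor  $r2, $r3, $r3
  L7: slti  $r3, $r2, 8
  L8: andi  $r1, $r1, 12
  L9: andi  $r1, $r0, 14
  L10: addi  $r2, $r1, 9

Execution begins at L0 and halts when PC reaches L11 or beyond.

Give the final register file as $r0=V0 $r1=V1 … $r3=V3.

$r0=0 $r1=0 $r2=9 $r3=1

[0] xori  $r3, $r3, 2  →  {$r0:0, $r1:2, $r2:11, $r3:9}
[1] slti  $r1, $r2, 5  →  {$r0:0, $r1:0, $r2:11, $r3:9}
[2] bne  $r0, $r3, L6  →  {$r0:0, $r1:0, $r2:11, $r3:9}  ⟨branch taken⟩
[3] nor  $r3, $r0, $r1  →  {$r0:0, $r1:0, $r2:11, $r3:65535}
[6] nor  $r2, $r3, $r3  →  {$r0:0, $r1:0, $r2:0, $r3:65535}
[7] slti  $r3, $r2, 8  →  {$r0:0, $r1:0, $r2:0, $r3:1}
[8] andi  $r1, $r1, 12  →  {$r0:0, $r1:0, $r2:0, $r3:1}
[9] andi  $r1, $r0, 14  →  {$r0:0, $r1:0, $r2:0, $r3:1}
[10] addi  $r2, $r1, 9  →  {$r0:0, $r1:0, $r2:9, $r3:1}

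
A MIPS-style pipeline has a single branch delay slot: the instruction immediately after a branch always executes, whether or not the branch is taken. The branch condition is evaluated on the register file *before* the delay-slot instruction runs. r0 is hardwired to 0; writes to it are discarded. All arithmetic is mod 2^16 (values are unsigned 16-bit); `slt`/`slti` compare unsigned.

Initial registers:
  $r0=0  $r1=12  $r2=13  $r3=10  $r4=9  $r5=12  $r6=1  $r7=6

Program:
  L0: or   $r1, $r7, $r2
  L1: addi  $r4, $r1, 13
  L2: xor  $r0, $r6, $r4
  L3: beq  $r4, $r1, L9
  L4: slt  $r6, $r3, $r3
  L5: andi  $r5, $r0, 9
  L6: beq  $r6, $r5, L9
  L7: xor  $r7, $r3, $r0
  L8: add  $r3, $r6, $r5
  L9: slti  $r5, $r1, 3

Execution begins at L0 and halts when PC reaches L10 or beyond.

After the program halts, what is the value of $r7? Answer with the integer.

10

[0] or   $r1, $r7, $r2  →  {$r0:0, $r1:15, $r2:13, $r3:10, $r4:9, $r5:12, $r6:1, $r7:6}
[1] addi  $r4, $r1, 13  →  {$r0:0, $r1:15, $r2:13, $r3:10, $r4:28, $r5:12, $r6:1, $r7:6}
[2] xor  $r0, $r6, $r4  →  {$r0:0, $r1:15, $r2:13, $r3:10, $r4:28, $r5:12, $r6:1, $r7:6}
[3] beq  $r4, $r1, L9  →  {$r0:0, $r1:15, $r2:13, $r3:10, $r4:28, $r5:12, $r6:1, $r7:6}  ⟨branch fallthrough⟩
[4] slt  $r6, $r3, $r3  →  {$r0:0, $r1:15, $r2:13, $r3:10, $r4:28, $r5:12, $r6:0, $r7:6}
[5] andi  $r5, $r0, 9  →  {$r0:0, $r1:15, $r2:13, $r3:10, $r4:28, $r5:0, $r6:0, $r7:6}
[6] beq  $r6, $r5, L9  →  {$r0:0, $r1:15, $r2:13, $r3:10, $r4:28, $r5:0, $r6:0, $r7:6}  ⟨branch taken⟩
[7] xor  $r7, $r3, $r0  →  {$r0:0, $r1:15, $r2:13, $r3:10, $r4:28, $r5:0, $r6:0, $r7:10}
[9] slti  $r5, $r1, 3  →  {$r0:0, $r1:15, $r2:13, $r3:10, $r4:28, $r5:0, $r6:0, $r7:10}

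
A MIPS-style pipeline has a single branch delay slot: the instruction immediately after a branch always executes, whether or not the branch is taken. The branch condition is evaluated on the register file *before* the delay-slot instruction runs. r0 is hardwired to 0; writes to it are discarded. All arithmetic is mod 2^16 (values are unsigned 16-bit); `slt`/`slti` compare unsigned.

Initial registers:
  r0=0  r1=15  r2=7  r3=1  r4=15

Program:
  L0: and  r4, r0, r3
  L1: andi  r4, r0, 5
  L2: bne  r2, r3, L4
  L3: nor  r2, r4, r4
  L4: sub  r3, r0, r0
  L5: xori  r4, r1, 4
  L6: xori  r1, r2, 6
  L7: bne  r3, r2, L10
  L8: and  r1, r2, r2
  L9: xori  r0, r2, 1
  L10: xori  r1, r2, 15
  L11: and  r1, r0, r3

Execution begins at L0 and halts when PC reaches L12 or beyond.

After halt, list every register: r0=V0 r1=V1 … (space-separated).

#0 and  r4, r0, r3 ; 0/15/7/1/0
#1 andi  r4, r0, 5 ; 0/15/7/1/0
#2 bne  r2, r3, L4 ; 0/15/7/1/0 ; →target
#3 nor  r2, r4, r4 ; 0/15/65535/1/0
#4 sub  r3, r0, r0 ; 0/15/65535/0/0
#5 xori  r4, r1, 4 ; 0/15/65535/0/11
#6 xori  r1, r2, 6 ; 0/65529/65535/0/11
#7 bne  r3, r2, L10 ; 0/65529/65535/0/11 ; →target
#8 and  r1, r2, r2 ; 0/65535/65535/0/11
#10 xori  r1, r2, 15 ; 0/65520/65535/0/11
#11 and  r1, r0, r3 ; 0/0/65535/0/11

r0=0 r1=0 r2=65535 r3=0 r4=11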